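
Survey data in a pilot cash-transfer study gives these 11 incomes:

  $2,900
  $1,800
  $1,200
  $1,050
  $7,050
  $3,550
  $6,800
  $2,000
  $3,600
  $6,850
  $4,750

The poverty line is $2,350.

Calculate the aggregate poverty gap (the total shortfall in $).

Below the line: $1,050, $1,200, $1,800, $2,000 (q = 4 of N = 11).
Individual gaps: 2350−1050 = 1300; 2350−1200 = 1150; 2350−1800 = 550; 2350−2000 = 350.
Aggregate gap = $3,350.

$3,350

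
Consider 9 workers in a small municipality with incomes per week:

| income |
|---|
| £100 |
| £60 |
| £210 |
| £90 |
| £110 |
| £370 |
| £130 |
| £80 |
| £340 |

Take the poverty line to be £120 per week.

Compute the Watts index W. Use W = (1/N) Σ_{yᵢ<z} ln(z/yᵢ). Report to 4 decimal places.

Poor units: £60, £80, £90, £100, £110 (q = 5 of N = 9).
ln(z/y) terms: ln(120/60) = 0.6931; ln(120/80) = 0.4055; ln(120/90) = 0.2877; ln(120/100) = 0.1823; ln(120/110) = 0.0870.
W = 1.655627 / 9 = 0.1840.

0.1840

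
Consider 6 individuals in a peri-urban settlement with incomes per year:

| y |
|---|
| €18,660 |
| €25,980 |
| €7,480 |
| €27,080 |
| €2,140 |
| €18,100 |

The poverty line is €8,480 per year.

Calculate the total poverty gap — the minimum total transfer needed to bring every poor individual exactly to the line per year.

€7,340

Incomes under z: €2,140, €7,480 (q = 2 of N = 6).
Individual gaps: 8480−2140 = 6340; 8480−7480 = 1000.
Aggregate gap = €7,340.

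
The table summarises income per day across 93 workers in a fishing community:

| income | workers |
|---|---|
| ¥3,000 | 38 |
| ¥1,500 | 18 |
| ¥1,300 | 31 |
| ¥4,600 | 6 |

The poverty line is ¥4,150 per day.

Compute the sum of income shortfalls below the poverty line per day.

Poor units: 31×¥1,300, 18×¥1,500, 38×¥3,000 (q = 87 of N = 93).
Individual gaps: 31×(4150−1300) = 88350; 18×(4150−1500) = 47700; 38×(4150−3000) = 43700.
Aggregate gap = ¥179,750.

¥179,750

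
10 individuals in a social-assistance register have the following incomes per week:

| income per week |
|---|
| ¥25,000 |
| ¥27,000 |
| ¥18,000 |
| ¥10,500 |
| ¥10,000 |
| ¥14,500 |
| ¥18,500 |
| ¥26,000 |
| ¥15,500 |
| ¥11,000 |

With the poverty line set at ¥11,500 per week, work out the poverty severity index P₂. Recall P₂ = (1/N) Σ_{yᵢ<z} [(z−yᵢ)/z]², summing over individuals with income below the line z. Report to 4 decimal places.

0.0026

Below the line: ¥10,000, ¥10,500, ¥11,000 (q = 3 of N = 10).
Normalized shortfalls: (11500−10000)/11500 = 0.1304; (11500−10500)/11500 = 0.0870; (11500−11000)/11500 = 0.0435.
Squared: 0.0170; 0.0076; 0.0019.
Sum = 0.026465; P₂ = 0.026465 / 10 = 0.0026.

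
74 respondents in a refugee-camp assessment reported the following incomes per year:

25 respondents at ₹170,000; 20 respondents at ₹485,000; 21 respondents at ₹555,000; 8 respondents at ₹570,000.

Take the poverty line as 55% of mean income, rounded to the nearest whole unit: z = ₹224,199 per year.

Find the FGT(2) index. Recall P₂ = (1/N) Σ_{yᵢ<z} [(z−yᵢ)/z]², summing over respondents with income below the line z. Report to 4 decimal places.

Incomes under z: 25×₹170,000 (q = 25 of N = 74).
Shortfall ratios: (224199−170000)/224199 = 0.2417 (×25).
Squared: 0.0584 (×25).
Sum = 1.461017; P₂ = 1.461017 / 74 = 0.0197.

0.0197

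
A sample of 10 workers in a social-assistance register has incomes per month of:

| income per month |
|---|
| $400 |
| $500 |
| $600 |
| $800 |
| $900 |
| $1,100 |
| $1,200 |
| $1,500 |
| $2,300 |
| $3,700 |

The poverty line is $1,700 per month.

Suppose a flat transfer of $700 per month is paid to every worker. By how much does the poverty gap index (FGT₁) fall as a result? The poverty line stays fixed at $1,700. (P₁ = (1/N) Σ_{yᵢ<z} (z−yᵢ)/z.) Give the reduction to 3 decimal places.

0.282

Before: below the line — $400, $500, $600, $800, $900, $1,100, $1,200, $1,500; poverty gap index (FGT₁) = 0.38824.
After the $700 transfer: below the line — $1,100, $1,200, $1,300, $1,500, $1,600; poverty gap index (FGT₁) = 0.10588.
Reduction = 0.38824 − 0.10588 = 0.282.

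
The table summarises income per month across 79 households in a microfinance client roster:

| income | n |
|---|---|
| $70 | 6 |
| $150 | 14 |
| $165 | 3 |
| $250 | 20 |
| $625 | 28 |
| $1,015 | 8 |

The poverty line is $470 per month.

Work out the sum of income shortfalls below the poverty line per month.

$12,195

Below z: 6×$70, 14×$150, 3×$165, 20×$250 (q = 43 of N = 79).
Individual gaps: 6×(470−70) = 2400; 14×(470−150) = 4480; 3×(470−165) = 915; 20×(470−250) = 4400.
Aggregate gap = $12,195.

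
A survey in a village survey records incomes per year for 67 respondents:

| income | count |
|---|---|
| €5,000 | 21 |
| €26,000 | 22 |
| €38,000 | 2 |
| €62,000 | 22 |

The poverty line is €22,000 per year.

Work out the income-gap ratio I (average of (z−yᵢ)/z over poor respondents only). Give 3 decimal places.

Incomes under z: 21×€5,000 (q = 21 of N = 67).
Relative gaps: 0.7727 (×21); sum = 16.227273.
The income-gap ratio divides by q (the poor only): 16.227273 / 21 = 0.773.

0.773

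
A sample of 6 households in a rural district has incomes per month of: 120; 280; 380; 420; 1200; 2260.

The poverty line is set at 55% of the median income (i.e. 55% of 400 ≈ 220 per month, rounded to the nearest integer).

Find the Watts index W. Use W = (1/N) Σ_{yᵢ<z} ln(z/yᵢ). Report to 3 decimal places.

Below z: 120 (q = 1 of N = 6).
Log gaps: ln(220/120) = 0.6061.
W = 0.606136 / 6 = 0.101.

0.101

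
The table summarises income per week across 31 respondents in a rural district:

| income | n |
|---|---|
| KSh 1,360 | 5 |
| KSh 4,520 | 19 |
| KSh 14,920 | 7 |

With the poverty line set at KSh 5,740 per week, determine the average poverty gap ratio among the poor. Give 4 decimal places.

0.3272

Below z: 5×KSh 1,360, 19×KSh 4,520 (q = 24 of N = 31).
Shortfall ratios (z−y)/z: 0.7631 (×5), 0.2125 (×19); sum = 7.853659.
I averages over the q = 24 poor units only: 7.853659 / 24 = 0.3272.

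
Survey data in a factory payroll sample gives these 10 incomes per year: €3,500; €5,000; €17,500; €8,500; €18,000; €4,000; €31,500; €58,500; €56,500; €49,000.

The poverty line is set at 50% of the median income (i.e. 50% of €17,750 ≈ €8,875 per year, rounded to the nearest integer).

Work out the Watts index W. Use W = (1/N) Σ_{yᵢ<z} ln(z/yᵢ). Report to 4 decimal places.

0.2344

Poor units: €3,500, €4,000, €5,000, €8,500 (q = 4 of N = 10).
Log shortfalls: ln(8875/3500) = 0.9305; ln(8875/4000) = 0.7969; ln(8875/5000) = 0.5738; ln(8875/8500) = 0.0432.
W = 2.344392 / 10 = 0.2344.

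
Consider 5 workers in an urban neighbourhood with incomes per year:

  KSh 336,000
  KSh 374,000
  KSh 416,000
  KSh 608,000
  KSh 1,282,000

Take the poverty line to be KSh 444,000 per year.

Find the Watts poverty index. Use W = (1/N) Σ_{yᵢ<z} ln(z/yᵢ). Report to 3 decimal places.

0.103

Below the line: KSh 336,000, KSh 374,000, KSh 416,000 (q = 3 of N = 5).
Log shortfalls: ln(444000/336000) = 0.2787; ln(444000/374000) = 0.1716; ln(444000/416000) = 0.0651.
W = 0.515421 / 5 = 0.103.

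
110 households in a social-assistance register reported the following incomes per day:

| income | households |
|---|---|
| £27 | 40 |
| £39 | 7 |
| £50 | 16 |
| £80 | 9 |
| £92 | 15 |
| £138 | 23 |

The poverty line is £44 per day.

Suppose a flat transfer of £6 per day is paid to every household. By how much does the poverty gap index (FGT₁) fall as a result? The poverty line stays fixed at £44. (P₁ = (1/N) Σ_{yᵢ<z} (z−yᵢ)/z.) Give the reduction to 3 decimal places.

0.057

Before: below the line — 40×£27, 7×£39; poverty gap index (FGT₁) = 0.14773.
After the £6 transfer: below the line — 40×£33; poverty gap index (FGT₁) = 0.09091.
Reduction = 0.14773 − 0.09091 = 0.057.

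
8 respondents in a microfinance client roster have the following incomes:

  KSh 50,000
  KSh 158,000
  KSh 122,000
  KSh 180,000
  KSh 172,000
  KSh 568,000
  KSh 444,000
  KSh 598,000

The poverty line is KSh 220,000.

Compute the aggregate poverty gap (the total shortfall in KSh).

KSh 418,000

Below the line: KSh 50,000, KSh 122,000, KSh 158,000, KSh 172,000, KSh 180,000 (q = 5 of N = 8).
Individual gaps: 220000−50000 = 170000; 220000−122000 = 98000; 220000−158000 = 62000; 220000−172000 = 48000; 220000−180000 = 40000.
Aggregate gap = KSh 418,000.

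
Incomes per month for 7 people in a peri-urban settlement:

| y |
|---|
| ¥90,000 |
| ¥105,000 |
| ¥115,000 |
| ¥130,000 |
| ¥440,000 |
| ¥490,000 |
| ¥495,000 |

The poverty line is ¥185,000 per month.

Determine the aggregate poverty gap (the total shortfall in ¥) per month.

¥300,000

Poor units: ¥90,000, ¥105,000, ¥115,000, ¥130,000 (q = 4 of N = 7).
Individual gaps: 185000−90000 = 95000; 185000−105000 = 80000; 185000−115000 = 70000; 185000−130000 = 55000.
Aggregate gap = ¥300,000.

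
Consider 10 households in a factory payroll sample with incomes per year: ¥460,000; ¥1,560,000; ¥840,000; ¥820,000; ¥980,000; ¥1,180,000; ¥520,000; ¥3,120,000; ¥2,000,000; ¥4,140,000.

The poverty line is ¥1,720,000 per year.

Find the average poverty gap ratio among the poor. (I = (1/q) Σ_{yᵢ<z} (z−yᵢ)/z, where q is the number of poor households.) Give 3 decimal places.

0.472

Below z: ¥460,000, ¥520,000, ¥820,000, ¥840,000, ¥980,000, ¥1,180,000, ¥1,560,000 (q = 7 of N = 10).
Relative gaps: 0.7326, 0.6977, 0.5233, 0.5116, 0.4302, 0.3140, 0.0930; sum = 3.302326.
I averages over the q = 7 poor units only: 3.302326 / 7 = 0.472.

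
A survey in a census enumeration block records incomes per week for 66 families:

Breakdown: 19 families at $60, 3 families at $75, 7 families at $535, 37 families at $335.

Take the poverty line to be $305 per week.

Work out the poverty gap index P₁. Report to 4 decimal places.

0.2655

Poor units: 19×$60, 3×$75 (q = 22 of N = 66).
Normalized shortfalls: (305−60)/305 = 0.8033 (×19); (305−75)/305 = 0.7541 (×3).
Sum of shortfalls = 17.524590; P₁ averages over all N: 17.524590 / 66 = 0.2655.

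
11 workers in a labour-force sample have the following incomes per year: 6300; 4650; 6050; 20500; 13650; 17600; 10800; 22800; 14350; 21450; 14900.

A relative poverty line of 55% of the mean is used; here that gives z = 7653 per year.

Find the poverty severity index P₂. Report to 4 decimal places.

Incomes under z: 4650, 6050, 6300 (q = 3 of N = 11).
Normalized shortfalls: (7653−4650)/7653 = 0.3924; (7653−6050)/7653 = 0.2095; (7653−6300)/7653 = 0.1768.
Squared: 0.1540; 0.0439; 0.0313.
Sum = 0.229103; P₂ = 0.229103 / 11 = 0.0208.

0.0208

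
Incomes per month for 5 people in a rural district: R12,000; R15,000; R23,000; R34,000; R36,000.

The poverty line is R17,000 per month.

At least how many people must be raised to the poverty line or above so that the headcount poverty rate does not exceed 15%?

2

Currently q = 2 of N = 5 are below the line (H = 0.400).
A headcount ratio of at most 15% allows at most ⌊0.15 × 5⌋ = 0 poor people.
So at least 2 − 0 = 2 must be lifted.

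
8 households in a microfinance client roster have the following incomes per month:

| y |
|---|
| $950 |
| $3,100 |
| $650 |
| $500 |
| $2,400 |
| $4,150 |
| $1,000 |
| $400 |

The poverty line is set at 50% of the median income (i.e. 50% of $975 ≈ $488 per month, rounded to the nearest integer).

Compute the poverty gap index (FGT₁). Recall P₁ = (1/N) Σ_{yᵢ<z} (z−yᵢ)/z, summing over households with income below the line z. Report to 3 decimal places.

Below z: $400 (q = 1 of N = 8).
Gap ratios (z−y)/z: (488−400)/488 = 0.1803.
Σ = 0.180328. Dividing by the full population N = 8 gives P₁ = 0.023.

0.023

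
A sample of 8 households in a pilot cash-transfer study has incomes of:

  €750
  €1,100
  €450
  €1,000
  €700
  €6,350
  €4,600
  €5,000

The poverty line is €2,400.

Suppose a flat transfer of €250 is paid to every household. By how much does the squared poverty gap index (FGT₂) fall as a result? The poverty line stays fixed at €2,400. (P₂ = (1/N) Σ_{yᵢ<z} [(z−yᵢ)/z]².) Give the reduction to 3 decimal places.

Before: below the line — €450, €700, €750, €1,000, €1,100; squared poverty gap index (FGT₂) = 0.28353.
After the €250 transfer: below the line — €700, €950, €1,000, €1,250, €1,350; squared poverty gap index (FGT₂) = 0.20350.
Reduction = 0.28353 − 0.20350 = 0.080.

0.080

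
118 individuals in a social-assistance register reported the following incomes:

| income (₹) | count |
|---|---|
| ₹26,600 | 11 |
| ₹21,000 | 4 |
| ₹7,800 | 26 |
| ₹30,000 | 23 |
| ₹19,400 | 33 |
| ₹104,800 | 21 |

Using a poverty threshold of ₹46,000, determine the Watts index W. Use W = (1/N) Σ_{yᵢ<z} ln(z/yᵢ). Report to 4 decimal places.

Below the line: 26×₹7,800, 33×₹19,400, 4×₹21,000, 11×₹26,600, 23×₹30,000 (q = 97 of N = 118).
ln(z/y) terms: ln(46000/7800) = 1.7745 (×26); ln(46000/19400) = 0.8634 (×33); ln(46000/21000) = 0.7841 (×4); ln(46000/26600) = 0.5477 (×11); ln(46000/30000) = 0.4274 (×23).
W = 93.621334 / 118 = 0.7934.

0.7934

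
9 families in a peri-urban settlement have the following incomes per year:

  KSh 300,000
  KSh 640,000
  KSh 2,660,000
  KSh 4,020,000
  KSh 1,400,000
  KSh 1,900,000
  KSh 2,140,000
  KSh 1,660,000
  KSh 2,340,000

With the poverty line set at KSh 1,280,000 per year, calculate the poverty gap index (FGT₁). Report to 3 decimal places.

0.141

Incomes under z: KSh 300,000, KSh 640,000 (q = 2 of N = 9).
Shortfall ratios: (1280000−300000)/1280000 = 0.7656; (1280000−640000)/1280000 = 0.5000.
Σ = 1.265625. Dividing by the full population N = 9 gives P₁ = 0.141.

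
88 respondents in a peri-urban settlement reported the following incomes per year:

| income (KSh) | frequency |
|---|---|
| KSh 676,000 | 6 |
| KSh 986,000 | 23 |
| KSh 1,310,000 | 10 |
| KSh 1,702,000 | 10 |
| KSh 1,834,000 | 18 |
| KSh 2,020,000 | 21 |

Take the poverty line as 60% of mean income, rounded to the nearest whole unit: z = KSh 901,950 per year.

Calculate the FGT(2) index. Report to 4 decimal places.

0.0043

Below z: 6×KSh 676,000 (q = 6 of N = 88).
Relative gaps: (901950−676000)/901950 = 0.2505 (×6).
Squared: 0.0628 (×6).
Sum = 0.376540; P₂ = 0.376540 / 88 = 0.0043.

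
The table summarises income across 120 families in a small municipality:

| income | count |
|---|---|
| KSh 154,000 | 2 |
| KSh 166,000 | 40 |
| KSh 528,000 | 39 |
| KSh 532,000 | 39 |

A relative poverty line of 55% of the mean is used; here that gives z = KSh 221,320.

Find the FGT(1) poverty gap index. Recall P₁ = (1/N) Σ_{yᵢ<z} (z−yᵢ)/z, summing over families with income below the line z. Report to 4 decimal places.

Below the line: 2×KSh 154,000, 40×KSh 166,000 (q = 42 of N = 120).
Normalized shortfalls: (221320−154000)/221320 = 0.3042 (×2); (221320−166000)/221320 = 0.2500 (×40).
Σ = 10.606543. Dividing by the full population N = 120 gives P₁ = 0.0884.

0.0884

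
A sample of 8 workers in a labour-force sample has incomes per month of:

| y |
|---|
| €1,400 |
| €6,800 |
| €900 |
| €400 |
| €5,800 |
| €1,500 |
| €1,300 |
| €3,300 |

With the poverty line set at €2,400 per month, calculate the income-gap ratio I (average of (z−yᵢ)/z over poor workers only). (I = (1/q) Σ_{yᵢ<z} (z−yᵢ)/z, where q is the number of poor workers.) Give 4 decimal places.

Below z: €400, €900, €1,300, €1,400, €1,500 (q = 5 of N = 8).
Relative gaps: 0.8333, 0.6250, 0.4583, 0.4167, 0.3750; sum = 2.708333.
I averages over the q = 5 poor units only: 2.708333 / 5 = 0.5417.

0.5417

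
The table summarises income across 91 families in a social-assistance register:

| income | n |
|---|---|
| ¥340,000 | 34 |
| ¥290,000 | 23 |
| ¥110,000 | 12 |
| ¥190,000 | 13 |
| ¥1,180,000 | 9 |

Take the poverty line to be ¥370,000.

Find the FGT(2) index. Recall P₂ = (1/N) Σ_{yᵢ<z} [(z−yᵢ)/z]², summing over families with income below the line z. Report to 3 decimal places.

Below the line: 12×¥110,000, 13×¥190,000, 23×¥290,000, 34×¥340,000 (q = 82 of N = 91).
Gap ratios (z−y)/z: (370000−110000)/370000 = 0.7027 (×12); (370000−190000)/370000 = 0.4865 (×13); (370000−290000)/370000 = 0.2162 (×23); (370000−340000)/370000 = 0.0811 (×34).
Squared: 0.4938 (×12); 0.2367 (×13); 0.0467 (×23); 0.0066 (×34).
Sum = 10.300950; P₂ = 10.300950 / 91 = 0.113.

0.113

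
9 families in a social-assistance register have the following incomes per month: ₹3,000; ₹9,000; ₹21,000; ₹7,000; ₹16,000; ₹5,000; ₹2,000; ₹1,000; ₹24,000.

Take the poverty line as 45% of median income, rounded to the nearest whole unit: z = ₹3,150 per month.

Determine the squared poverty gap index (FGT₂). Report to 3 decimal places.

Below the line: ₹1,000, ₹2,000, ₹3,000 (q = 3 of N = 9).
Relative gaps: (3150−1000)/3150 = 0.6825; (3150−2000)/3150 = 0.3651; (3150−3000)/3150 = 0.0476.
Squared: 0.4659; 0.1333; 0.0023.
Sum = 0.601411; P₂ = 0.601411 / 9 = 0.067.

0.067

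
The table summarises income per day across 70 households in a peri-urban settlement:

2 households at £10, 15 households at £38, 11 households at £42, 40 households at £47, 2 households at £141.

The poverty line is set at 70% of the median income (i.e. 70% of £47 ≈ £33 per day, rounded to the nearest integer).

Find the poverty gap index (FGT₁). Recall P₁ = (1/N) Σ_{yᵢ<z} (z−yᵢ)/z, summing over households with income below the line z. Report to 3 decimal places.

0.020

Incomes under z: 2×£10 (q = 2 of N = 70).
Shortfall ratios: (33−10)/33 = 0.6970 (×2).
Σ = 1.393939. Dividing by the full population N = 70 gives P₁ = 0.020.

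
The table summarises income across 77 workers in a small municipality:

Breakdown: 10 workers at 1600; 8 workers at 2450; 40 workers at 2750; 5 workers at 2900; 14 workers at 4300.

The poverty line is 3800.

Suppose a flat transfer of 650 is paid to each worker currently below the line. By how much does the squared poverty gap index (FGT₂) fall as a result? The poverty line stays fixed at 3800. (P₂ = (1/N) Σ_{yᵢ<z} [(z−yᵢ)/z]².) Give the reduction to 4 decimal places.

Before: below the line — 10×1600, 8×2450, 40×2750, 5×2900; squared poverty gap index (FGT₂) = 0.099948.
After the 650 transfer: below the line — 10×2250, 8×3100, 40×3400, 5×3550; squared poverty gap index (FGT₂) = 0.031170.
Reduction = 0.099948 − 0.031170 = 0.0688.

0.0688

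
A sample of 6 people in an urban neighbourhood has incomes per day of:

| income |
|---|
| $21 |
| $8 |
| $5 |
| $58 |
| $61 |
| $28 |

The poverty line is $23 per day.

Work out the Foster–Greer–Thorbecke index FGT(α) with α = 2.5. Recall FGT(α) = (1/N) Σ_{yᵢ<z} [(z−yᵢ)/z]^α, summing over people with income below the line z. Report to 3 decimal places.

0.148

Below the line: $5, $8, $21 (q = 3 of N = 6).
Gap ratios (z−y)/z: (23−5)/23 = 0.7826; (23−8)/23 = 0.6522; (23−21)/23 = 0.0870.
Raised to α = 2.5: 0.54183; 0.34349; 0.00223.
Sum = 0.887544; FGT(2.5) = 0.887544 / 6 = 0.148.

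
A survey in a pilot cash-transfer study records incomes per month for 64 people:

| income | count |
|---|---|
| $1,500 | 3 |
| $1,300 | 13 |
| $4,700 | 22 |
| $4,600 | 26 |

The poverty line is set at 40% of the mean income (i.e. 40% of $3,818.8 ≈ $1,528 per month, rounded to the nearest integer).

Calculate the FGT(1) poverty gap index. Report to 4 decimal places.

0.0312

Below z: 13×$1,300, 3×$1,500 (q = 16 of N = 64).
Normalized shortfalls: (1528−1300)/1528 = 0.1492 (×13); (1528−1500)/1528 = 0.0183 (×3).
Σ = 1.994764. Dividing by the full population N = 64 gives P₁ = 0.0312.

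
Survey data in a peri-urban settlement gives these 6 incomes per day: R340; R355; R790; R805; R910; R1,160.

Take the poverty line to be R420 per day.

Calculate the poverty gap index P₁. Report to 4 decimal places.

0.0575

Below the line: R340, R355 (q = 2 of N = 6).
Shortfall ratios: (420−340)/420 = 0.1905; (420−355)/420 = 0.1548.
Sum of shortfalls = 0.345238; P₁ averages over all N: 0.345238 / 6 = 0.0575.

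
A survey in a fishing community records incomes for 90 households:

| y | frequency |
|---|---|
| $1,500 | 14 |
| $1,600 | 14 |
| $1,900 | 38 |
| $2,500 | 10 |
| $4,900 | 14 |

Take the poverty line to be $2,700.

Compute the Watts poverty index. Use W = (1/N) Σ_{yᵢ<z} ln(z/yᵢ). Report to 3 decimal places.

Poor units: 14×$1,500, 14×$1,600, 38×$1,900, 10×$2,500 (q = 76 of N = 90).
Log shortfalls: ln(2700/1500) = 0.5878 (×14); ln(2700/1600) = 0.5232 (×14); ln(2700/1900) = 0.3514 (×38); ln(2700/2500) = 0.0770 (×10).
W = 29.677217 / 90 = 0.330.

0.330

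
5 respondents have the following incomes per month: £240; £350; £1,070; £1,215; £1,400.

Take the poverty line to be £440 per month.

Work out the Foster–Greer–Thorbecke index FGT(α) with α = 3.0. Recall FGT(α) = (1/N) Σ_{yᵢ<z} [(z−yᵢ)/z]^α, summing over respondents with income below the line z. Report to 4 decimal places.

0.0205

Poor units: £240, £350 (q = 2 of N = 5).
Normalized shortfalls: (440−240)/440 = 0.4545; (440−350)/440 = 0.2045.
Raised to α = 3.0: 0.09391; 0.00856.
Sum = 0.102472; FGT(3.0) = 0.102472 / 5 = 0.0205.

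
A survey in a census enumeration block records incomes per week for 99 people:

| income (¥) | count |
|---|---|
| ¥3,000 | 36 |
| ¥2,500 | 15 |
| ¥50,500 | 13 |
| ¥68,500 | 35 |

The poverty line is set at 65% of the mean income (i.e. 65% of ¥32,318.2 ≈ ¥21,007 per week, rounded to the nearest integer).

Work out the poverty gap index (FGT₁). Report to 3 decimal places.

0.445

Poor units: 15×¥2,500, 36×¥3,000 (q = 51 of N = 99).
Gap ratios (z−y)/z: (21007−2500)/21007 = 0.8810 (×15); (21007−3000)/21007 = 0.8572 (×36).
Sum of shortfalls = 44.073737; P₁ averages over all N: 44.073737 / 99 = 0.445.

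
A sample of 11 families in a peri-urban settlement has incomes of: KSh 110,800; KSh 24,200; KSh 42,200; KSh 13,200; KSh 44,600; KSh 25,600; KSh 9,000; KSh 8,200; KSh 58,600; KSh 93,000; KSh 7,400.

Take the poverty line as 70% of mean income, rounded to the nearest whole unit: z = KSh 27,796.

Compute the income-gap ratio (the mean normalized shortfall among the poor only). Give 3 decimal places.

Below z: KSh 7,400, KSh 8,200, KSh 9,000, KSh 13,200, KSh 24,200, KSh 25,600 (q = 6 of N = 11).
Shortfall ratios (z−y)/z: 0.7338, 0.7050, 0.6762, 0.5251, 0.1294, 0.0790; sum = 2.848467.
The income-gap ratio divides by q (the poor only): 2.848467 / 6 = 0.475.

0.475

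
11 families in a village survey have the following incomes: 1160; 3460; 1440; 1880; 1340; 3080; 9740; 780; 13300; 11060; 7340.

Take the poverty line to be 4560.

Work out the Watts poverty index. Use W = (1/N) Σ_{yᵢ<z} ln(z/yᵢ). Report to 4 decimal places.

0.6424

Below the line: 780, 1160, 1340, 1440, 1880, 3080, 3460 (q = 7 of N = 11).
ln(z/y) terms: ln(4560/780) = 1.7658; ln(4560/1160) = 1.3689; ln(4560/1340) = 1.2247; ln(4560/1440) = 1.1527; ln(4560/1880) = 0.8861; ln(4560/3080) = 0.3924; ln(4560/3460) = 0.2761.
W = 7.066517 / 11 = 0.6424.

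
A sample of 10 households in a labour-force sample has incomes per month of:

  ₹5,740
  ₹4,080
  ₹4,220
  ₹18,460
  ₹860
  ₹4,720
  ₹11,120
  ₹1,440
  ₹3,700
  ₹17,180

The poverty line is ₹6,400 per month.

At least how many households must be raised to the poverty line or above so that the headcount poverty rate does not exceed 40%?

7 of the 10 households are poor, so H = 7/10 = 0.700.
A headcount ratio of at most 40% allows at most ⌊0.40 × 10⌋ = 4 poor households.
So at least 7 − 4 = 3 must be lifted.

3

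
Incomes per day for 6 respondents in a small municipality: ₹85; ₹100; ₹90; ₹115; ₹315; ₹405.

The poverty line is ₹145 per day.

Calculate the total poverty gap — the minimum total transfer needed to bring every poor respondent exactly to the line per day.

₹190

Below the line: ₹85, ₹90, ₹100, ₹115 (q = 4 of N = 6).
Individual gaps: 145−85 = 60; 145−90 = 55; 145−100 = 45; 145−115 = 30.
Aggregate gap = ₹190.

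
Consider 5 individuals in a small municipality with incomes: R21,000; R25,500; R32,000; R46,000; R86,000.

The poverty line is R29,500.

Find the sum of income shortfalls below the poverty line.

Below the line: R21,000, R25,500 (q = 2 of N = 5).
Individual gaps: 29500−21000 = 8500; 29500−25500 = 4000.
Aggregate gap = R12,500.

R12,500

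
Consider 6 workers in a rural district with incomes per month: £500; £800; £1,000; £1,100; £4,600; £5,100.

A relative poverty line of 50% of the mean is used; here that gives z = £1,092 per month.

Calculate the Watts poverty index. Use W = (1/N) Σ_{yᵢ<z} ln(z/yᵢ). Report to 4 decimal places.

Below the line: £500, £800, £1,000 (q = 3 of N = 6).
Log gaps: ln(1092/500) = 0.7812; ln(1092/800) = 0.3112; ln(1092/1000) = 0.0880.
W = 1.180323 / 6 = 0.1967.

0.1967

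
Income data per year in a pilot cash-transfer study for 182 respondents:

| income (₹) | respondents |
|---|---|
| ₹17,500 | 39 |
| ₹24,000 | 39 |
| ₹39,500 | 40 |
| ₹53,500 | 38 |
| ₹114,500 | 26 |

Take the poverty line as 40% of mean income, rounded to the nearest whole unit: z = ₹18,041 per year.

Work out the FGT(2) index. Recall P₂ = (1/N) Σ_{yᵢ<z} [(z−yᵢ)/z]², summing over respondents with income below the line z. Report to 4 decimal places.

0.0002

Below the line: 39×₹17,500 (q = 39 of N = 182).
Shortfall ratios: (18041−17500)/18041 = 0.0300 (×39).
Squared: 0.0009 (×39).
Sum = 0.035070; P₂ = 0.035070 / 182 = 0.0002.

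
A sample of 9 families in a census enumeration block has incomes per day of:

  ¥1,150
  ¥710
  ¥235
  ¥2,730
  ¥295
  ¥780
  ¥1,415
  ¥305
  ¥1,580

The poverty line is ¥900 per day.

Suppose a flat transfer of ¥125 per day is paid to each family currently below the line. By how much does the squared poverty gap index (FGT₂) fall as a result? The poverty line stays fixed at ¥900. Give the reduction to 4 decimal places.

0.0639

Before: below the line — ¥235, ¥295, ¥305, ¥710, ¥780; squared poverty gap index (FGT₂) = 0.166361.
After the ¥125 transfer: below the line — ¥360, ¥420, ¥430, ¥835; squared poverty gap index (FGT₂) = 0.102486.
Reduction = 0.166361 − 0.102486 = 0.0639.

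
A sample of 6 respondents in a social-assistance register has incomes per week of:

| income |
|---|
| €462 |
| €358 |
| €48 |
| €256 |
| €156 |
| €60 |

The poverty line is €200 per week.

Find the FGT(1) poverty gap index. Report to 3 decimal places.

0.280

Below z: €48, €60, €156 (q = 3 of N = 6).
Gap ratios (z−y)/z: (200−48)/200 = 0.7600; (200−60)/200 = 0.7000; (200−156)/200 = 0.2200.
Sum of shortfalls = 1.680000; P₁ averages over all N: 1.680000 / 6 = 0.280.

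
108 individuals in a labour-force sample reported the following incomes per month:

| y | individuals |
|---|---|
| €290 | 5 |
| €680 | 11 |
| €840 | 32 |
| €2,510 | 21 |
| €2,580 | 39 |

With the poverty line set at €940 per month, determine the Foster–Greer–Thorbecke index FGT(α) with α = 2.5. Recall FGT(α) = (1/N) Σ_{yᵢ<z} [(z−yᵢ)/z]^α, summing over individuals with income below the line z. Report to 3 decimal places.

Below the line: 5×€290, 11×€680, 32×€840 (q = 48 of N = 108).
Relative gaps: (940−290)/940 = 0.6915 (×5); (940−680)/940 = 0.2766 (×11); (940−840)/940 = 0.1064 (×32).
Raised to α = 2.5: 0.39762 (×5); 0.04024 (×11); 0.00369 (×32).
Sum = 2.548796; FGT(2.5) = 2.548796 / 108 = 0.024.

0.024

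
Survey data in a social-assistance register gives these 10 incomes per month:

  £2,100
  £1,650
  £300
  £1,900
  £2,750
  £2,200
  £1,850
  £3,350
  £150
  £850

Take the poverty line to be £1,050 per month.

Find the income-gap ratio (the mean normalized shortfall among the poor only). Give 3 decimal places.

Below the line: £150, £300, £850 (q = 3 of N = 10).
Relative gaps: 0.8571, 0.7143, 0.1905; sum = 1.761905.
I averages over the q = 3 poor units only: 1.761905 / 3 = 0.587.

0.587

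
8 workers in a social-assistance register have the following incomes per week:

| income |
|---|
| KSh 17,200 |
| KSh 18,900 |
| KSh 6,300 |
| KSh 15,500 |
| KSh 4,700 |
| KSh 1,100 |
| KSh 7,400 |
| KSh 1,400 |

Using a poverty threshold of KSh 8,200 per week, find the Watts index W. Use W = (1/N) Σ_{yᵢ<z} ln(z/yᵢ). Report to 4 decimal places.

0.5874

Incomes under z: KSh 1,100, KSh 1,400, KSh 4,700, KSh 6,300, KSh 7,400 (q = 5 of N = 8).
Log gaps: ln(8200/1100) = 2.0088; ln(8200/1400) = 1.7677; ln(8200/4700) = 0.5566; ln(8200/6300) = 0.2636; ln(8200/7400) = 0.1027.
W = 4.699296 / 8 = 0.5874.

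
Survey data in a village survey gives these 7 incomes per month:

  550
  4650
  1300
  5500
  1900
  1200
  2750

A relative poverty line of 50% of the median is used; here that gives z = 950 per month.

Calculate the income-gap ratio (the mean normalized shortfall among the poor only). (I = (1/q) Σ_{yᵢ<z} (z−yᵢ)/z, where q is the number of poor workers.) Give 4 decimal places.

Incomes under z: 550 (q = 1 of N = 7).
Relative gaps: 0.4211; sum = 0.421053.
The income-gap ratio divides by q (the poor only): 0.421053 / 1 = 0.4211.

0.4211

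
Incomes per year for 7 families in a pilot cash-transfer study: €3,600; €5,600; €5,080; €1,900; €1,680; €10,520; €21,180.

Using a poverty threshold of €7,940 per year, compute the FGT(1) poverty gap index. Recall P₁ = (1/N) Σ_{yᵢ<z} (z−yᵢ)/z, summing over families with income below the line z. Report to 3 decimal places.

0.393

Below z: €1,680, €1,900, €3,600, €5,080, €5,600 (q = 5 of N = 7).
Relative gaps: (7940−1680)/7940 = 0.7884; (7940−1900)/7940 = 0.7607; (7940−3600)/7940 = 0.5466; (7940−5080)/7940 = 0.3602; (7940−5600)/7940 = 0.2947.
Σ = 2.750630. Dividing by the full population N = 7 gives P₁ = 0.393.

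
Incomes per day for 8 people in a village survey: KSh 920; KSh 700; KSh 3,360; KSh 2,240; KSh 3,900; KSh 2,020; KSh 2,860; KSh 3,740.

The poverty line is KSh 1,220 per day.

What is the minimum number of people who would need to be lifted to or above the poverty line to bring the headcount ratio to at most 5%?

Currently q = 2 of N = 8 are below the line (H = 0.250).
A headcount ratio of at most 5% allows at most ⌊0.05 × 8⌋ = 0 poor people.
So at least 2 − 0 = 2 must be lifted.

2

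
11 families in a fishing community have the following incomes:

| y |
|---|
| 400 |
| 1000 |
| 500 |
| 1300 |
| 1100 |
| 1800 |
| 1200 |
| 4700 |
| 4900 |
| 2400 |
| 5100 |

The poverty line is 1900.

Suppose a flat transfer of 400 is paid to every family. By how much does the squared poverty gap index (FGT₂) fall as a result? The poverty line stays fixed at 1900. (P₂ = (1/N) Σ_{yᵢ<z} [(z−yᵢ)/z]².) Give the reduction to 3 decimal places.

0.095

Before: below the line — 400, 500, 1000, 1100, 1200, 1300, 1800; squared poverty gap index (FGT₂) = 0.16419.
After the 400 transfer: below the line — 800, 900, 1400, 1500, 1600, 1700; squared poverty gap index (FGT₂) = 0.06925.
Reduction = 0.16419 − 0.06925 = 0.095.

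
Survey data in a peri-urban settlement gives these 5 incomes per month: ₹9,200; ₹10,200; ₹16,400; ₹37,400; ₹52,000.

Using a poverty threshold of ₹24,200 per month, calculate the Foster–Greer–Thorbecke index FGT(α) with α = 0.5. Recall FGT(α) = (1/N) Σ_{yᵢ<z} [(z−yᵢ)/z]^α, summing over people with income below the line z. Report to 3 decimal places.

Below the line: ₹9,200, ₹10,200, ₹16,400 (q = 3 of N = 5).
Normalized shortfalls: (24200−9200)/24200 = 0.6198; (24200−10200)/24200 = 0.5785; (24200−16400)/24200 = 0.3223.
Raised to α = 0.5: 0.78730; 0.76060; 0.56773.
Sum = 2.115623; FGT(0.5) = 2.115623 / 5 = 0.423.

0.423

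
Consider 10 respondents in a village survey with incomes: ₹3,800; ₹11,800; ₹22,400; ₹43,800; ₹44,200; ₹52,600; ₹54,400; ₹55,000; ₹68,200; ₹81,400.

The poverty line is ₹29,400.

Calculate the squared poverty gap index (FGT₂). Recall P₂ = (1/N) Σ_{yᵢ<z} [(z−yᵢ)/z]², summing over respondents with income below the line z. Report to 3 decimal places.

Poor units: ₹3,800, ₹11,800, ₹22,400 (q = 3 of N = 10).
Gap ratios (z−y)/z: (29400−3800)/29400 = 0.8707; (29400−11800)/29400 = 0.5986; (29400−22400)/29400 = 0.2381.
Squared: 0.7582; 0.3584; 0.0567.
Sum = 1.173261; P₂ = 1.173261 / 10 = 0.117.

0.117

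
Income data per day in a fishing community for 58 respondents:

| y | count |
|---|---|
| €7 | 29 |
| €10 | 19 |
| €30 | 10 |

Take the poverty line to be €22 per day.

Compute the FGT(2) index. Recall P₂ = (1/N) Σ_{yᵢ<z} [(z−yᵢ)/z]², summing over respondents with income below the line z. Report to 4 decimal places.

0.3299

Poor units: 29×€7, 19×€10 (q = 48 of N = 58).
Shortfall ratios: (22−7)/22 = 0.6818 (×29); (22−10)/22 = 0.5455 (×19).
Squared: 0.4649 (×29); 0.2975 (×19).
Sum = 19.134298; P₂ = 19.134298 / 58 = 0.3299.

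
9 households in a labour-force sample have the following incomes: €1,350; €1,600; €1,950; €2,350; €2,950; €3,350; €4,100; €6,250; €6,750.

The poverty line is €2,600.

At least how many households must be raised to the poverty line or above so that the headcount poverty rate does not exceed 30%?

4 of the 9 households are poor, so H = 4/9 = 0.444.
A headcount ratio of at most 30% allows at most ⌊0.30 × 9⌋ = 2 poor households.
So at least 4 − 2 = 2 must be lifted.

2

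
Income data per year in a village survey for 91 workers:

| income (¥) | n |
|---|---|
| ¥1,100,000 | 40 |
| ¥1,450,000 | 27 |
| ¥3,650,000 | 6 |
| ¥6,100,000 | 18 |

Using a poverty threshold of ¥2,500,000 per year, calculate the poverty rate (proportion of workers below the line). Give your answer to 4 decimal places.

67 of the 91 workers have income below ¥2,500,000.
H = 67/91 = 0.7363.

0.7363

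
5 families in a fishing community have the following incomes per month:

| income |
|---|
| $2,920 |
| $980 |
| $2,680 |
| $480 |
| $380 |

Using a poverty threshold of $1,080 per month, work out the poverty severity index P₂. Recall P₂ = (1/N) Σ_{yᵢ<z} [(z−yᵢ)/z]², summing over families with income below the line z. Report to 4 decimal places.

0.1475

Below the line: $380, $480, $980 (q = 3 of N = 5).
Shortfall ratios: (1080−380)/1080 = 0.6481; (1080−480)/1080 = 0.5556; (1080−980)/1080 = 0.0926.
Squared: 0.4201; 0.3086; 0.0086.
Sum = 0.737311; P₂ = 0.737311 / 5 = 0.1475.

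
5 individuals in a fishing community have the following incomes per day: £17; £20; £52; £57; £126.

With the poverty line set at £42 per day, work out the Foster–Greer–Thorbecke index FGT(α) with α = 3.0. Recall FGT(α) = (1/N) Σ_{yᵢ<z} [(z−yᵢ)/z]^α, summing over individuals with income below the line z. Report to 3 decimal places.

0.071

Below the line: £17, £20 (q = 2 of N = 5).
Shortfall ratios: (42−17)/42 = 0.5952; (42−20)/42 = 0.5238.
Raised to α = 3.0: 0.21090; 0.14372.
Sum = 0.354619; FGT(3.0) = 0.354619 / 5 = 0.071.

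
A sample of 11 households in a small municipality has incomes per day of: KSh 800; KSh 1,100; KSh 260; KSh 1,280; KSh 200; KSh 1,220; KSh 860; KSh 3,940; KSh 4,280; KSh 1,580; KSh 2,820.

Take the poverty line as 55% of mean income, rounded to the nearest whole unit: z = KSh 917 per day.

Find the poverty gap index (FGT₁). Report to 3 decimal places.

0.153

Incomes under z: KSh 200, KSh 260, KSh 800, KSh 860 (q = 4 of N = 11).
Gap ratios (z−y)/z: (917−200)/917 = 0.7819; (917−260)/917 = 0.7165; (917−800)/917 = 0.1276; (917−860)/917 = 0.0622.
Sum of shortfalls = 1.688113; P₁ averages over all N: 1.688113 / 11 = 0.153.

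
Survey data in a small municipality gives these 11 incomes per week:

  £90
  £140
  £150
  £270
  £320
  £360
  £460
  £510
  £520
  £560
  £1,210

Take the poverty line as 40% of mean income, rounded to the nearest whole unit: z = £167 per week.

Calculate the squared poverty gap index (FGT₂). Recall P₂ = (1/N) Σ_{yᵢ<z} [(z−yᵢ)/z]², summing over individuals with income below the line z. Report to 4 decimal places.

0.0226

Below the line: £90, £140, £150 (q = 3 of N = 11).
Normalized shortfalls: (167−90)/167 = 0.4611; (167−140)/167 = 0.1617; (167−150)/167 = 0.1018.
Squared: 0.2126; 0.0261; 0.0104.
Sum = 0.249095; P₂ = 0.249095 / 11 = 0.0226.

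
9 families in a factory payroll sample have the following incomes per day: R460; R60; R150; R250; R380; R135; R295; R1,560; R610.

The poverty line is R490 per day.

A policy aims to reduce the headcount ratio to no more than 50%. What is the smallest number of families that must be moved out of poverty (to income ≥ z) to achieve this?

7 of the 9 families are poor, so H = 7/9 = 0.778.
A headcount ratio of at most 50% allows at most ⌊0.50 × 9⌋ = 4 poor families.
So at least 7 − 4 = 3 must be lifted.

3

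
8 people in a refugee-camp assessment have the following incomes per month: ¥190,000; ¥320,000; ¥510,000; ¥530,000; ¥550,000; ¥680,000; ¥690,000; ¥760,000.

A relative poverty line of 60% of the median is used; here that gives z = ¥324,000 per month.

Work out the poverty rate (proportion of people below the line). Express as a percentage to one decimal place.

25.0%

2 of the 8 people have income below ¥324,000.
H = 2/8 = 25.0%.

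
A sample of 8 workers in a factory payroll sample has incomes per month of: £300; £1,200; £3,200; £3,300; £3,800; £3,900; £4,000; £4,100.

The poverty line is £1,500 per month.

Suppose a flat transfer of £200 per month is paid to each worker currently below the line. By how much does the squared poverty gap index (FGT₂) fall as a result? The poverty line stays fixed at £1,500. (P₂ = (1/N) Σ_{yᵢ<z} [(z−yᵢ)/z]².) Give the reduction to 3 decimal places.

0.029

Before: below the line — £300, £1,200; squared poverty gap index (FGT₂) = 0.08500.
After the £200 transfer: below the line — £500, £1,400; squared poverty gap index (FGT₂) = 0.05611.
Reduction = 0.08500 − 0.05611 = 0.029.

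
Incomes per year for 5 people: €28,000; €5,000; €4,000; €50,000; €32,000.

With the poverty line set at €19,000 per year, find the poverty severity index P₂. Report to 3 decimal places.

Poor units: €4,000, €5,000 (q = 2 of N = 5).
Gap ratios (z−y)/z: (19000−4000)/19000 = 0.7895; (19000−5000)/19000 = 0.7368.
Squared: 0.6233; 0.5429.
Sum = 1.166205; P₂ = 1.166205 / 5 = 0.233.

0.233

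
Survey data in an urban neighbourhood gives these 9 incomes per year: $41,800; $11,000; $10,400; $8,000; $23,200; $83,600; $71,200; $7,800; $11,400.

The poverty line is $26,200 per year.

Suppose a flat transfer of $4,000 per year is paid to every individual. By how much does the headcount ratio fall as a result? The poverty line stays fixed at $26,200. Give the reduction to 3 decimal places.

0.111

Before: below the line — $7,800, $8,000, $10,400, $11,000, $11,400, $23,200; headcount ratio = 0.66667.
After the $4,000 transfer: below the line — $11,800, $12,000, $14,400, $15,000, $15,400; headcount ratio = 0.55556.
Reduction = 0.66667 − 0.55556 = 0.111.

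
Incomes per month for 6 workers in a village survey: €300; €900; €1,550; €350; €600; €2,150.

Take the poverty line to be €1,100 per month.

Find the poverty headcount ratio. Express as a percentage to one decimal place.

4 of the 6 workers have income below €1,100.
H = 4/6 = 66.7%.

66.7%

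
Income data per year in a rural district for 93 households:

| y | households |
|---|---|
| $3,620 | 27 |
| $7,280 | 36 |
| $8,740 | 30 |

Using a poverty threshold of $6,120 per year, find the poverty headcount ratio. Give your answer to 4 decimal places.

27 of the 93 households have income below $6,120.
H = 27/93 = 0.2903.

0.2903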